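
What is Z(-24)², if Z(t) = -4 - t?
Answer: 400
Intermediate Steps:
Z(-24)² = (-4 - 1*(-24))² = (-4 + 24)² = 20² = 400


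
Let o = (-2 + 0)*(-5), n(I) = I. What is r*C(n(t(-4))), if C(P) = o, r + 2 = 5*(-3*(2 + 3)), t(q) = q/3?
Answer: -770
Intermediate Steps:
t(q) = q/3 (t(q) = q*(1/3) = q/3)
r = -77 (r = -2 + 5*(-3*(2 + 3)) = -2 + 5*(-3*5) = -2 + 5*(-15) = -2 - 75 = -77)
o = 10 (o = -2*(-5) = 10)
C(P) = 10
r*C(n(t(-4))) = -77*10 = -770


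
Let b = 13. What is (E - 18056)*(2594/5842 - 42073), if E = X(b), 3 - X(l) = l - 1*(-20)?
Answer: 2222659726496/2921 ≈ 7.6092e+8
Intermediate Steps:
X(l) = -17 - l (X(l) = 3 - (l - 1*(-20)) = 3 - (l + 20) = 3 - (20 + l) = 3 + (-20 - l) = -17 - l)
E = -30 (E = -17 - 1*13 = -17 - 13 = -30)
(E - 18056)*(2594/5842 - 42073) = (-30 - 18056)*(2594/5842 - 42073) = -18086*(2594*(1/5842) - 42073) = -18086*(1297/2921 - 42073) = -18086*(-122893936/2921) = 2222659726496/2921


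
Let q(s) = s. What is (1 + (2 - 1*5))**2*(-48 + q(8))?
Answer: -160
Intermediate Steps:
(1 + (2 - 1*5))**2*(-48 + q(8)) = (1 + (2 - 1*5))**2*(-48 + 8) = (1 + (2 - 5))**2*(-40) = (1 - 3)**2*(-40) = (-2)**2*(-40) = 4*(-40) = -160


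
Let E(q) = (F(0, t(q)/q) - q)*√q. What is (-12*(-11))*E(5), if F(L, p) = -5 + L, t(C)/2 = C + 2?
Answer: -1320*√5 ≈ -2951.6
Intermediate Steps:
t(C) = 4 + 2*C (t(C) = 2*(C + 2) = 2*(2 + C) = 4 + 2*C)
E(q) = √q*(-5 - q) (E(q) = ((-5 + 0) - q)*√q = (-5 - q)*√q = √q*(-5 - q))
(-12*(-11))*E(5) = (-12*(-11))*(√5*(-5 - 1*5)) = 132*(√5*(-5 - 5)) = 132*(√5*(-10)) = 132*(-10*√5) = -1320*√5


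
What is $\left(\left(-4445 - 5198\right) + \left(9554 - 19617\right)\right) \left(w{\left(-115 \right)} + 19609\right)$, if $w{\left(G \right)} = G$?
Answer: $-384148764$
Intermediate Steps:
$\left(\left(-4445 - 5198\right) + \left(9554 - 19617\right)\right) \left(w{\left(-115 \right)} + 19609\right) = \left(\left(-4445 - 5198\right) + \left(9554 - 19617\right)\right) \left(-115 + 19609\right) = \left(-9643 - 10063\right) 19494 = \left(-19706\right) 19494 = -384148764$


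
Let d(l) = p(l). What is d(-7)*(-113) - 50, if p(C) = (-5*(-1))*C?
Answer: 3905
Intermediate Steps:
p(C) = 5*C
d(l) = 5*l
d(-7)*(-113) - 50 = (5*(-7))*(-113) - 50 = -35*(-113) - 50 = 3955 - 50 = 3905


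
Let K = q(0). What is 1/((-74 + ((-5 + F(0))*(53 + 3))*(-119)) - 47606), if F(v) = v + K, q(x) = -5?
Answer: 1/18960 ≈ 5.2743e-5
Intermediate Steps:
K = -5
F(v) = -5 + v (F(v) = v - 5 = -5 + v)
1/((-74 + ((-5 + F(0))*(53 + 3))*(-119)) - 47606) = 1/((-74 + ((-5 + (-5 + 0))*(53 + 3))*(-119)) - 47606) = 1/((-74 + ((-5 - 5)*56)*(-119)) - 47606) = 1/((-74 - 10*56*(-119)) - 47606) = 1/((-74 - 560*(-119)) - 47606) = 1/((-74 + 66640) - 47606) = 1/(66566 - 47606) = 1/18960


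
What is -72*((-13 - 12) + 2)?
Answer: 1656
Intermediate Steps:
-72*((-13 - 12) + 2) = -72*(-25 + 2) = -72*(-23) = 1656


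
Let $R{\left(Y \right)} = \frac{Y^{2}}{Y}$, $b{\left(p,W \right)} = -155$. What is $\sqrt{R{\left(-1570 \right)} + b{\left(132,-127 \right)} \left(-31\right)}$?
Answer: $\sqrt{3235} \approx 56.877$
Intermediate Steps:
$R{\left(Y \right)} = Y$
$\sqrt{R{\left(-1570 \right)} + b{\left(132,-127 \right)} \left(-31\right)} = \sqrt{-1570 - -4805} = \sqrt{-1570 + 4805} = \sqrt{3235}$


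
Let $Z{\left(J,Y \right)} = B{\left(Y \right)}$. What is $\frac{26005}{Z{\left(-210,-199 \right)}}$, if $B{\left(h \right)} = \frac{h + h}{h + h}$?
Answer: $26005$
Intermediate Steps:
$B{\left(h \right)} = 1$ ($B{\left(h \right)} = \frac{2 h}{2 h} = 2 h \frac{1}{2 h} = 1$)
$Z{\left(J,Y \right)} = 1$
$\frac{26005}{Z{\left(-210,-199 \right)}} = \frac{26005}{1} = 26005 \cdot 1 = 26005$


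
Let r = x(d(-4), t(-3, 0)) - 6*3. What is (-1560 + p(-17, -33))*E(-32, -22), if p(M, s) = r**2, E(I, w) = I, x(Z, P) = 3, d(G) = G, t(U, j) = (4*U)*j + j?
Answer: 42720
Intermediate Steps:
t(U, j) = j + 4*U*j (t(U, j) = 4*U*j + j = j + 4*U*j)
r = -15 (r = 3 - 6*3 = 3 - 1*18 = 3 - 18 = -15)
p(M, s) = 225 (p(M, s) = (-15)**2 = 225)
(-1560 + p(-17, -33))*E(-32, -22) = (-1560 + 225)*(-32) = -1335*(-32) = 42720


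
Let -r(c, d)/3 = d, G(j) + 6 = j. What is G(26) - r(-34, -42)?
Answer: -106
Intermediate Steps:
G(j) = -6 + j
r(c, d) = -3*d
G(26) - r(-34, -42) = (-6 + 26) - (-3)*(-42) = 20 - 1*126 = 20 - 126 = -106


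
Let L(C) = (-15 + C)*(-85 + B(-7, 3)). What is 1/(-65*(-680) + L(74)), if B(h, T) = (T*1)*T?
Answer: 1/39716 ≈ 2.5179e-5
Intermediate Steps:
B(h, T) = T² (B(h, T) = T*T = T²)
L(C) = 1140 - 76*C (L(C) = (-15 + C)*(-85 + 3²) = (-15 + C)*(-85 + 9) = (-15 + C)*(-76) = 1140 - 76*C)
1/(-65*(-680) + L(74)) = 1/(-65*(-680) + (1140 - 76*74)) = 1/(44200 + (1140 - 5624)) = 1/(44200 - 4484) = 1/39716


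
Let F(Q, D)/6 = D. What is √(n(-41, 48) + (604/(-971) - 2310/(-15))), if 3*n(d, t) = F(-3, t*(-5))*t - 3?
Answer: I*√21579388451/971 ≈ 151.29*I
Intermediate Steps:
F(Q, D) = 6*D
n(d, t) = -1 - 10*t² (n(d, t) = ((6*(t*(-5)))*t - 3)/3 = ((6*(-5*t))*t - 3)/3 = ((-30*t)*t - 3)/3 = (-30*t² - 3)/3 = (-3 - 30*t²)/3 = -1 - 10*t²)
√(n(-41, 48) + (604/(-971) - 2310/(-15))) = √((-1 - 10*48²) + (604/(-971) - 2310/(-15))) = √((-1 - 10*2304) + (604*(-1/971) - 2310*(-1/15))) = √((-1 - 23040) + (-604/971 + 154)) = √(-23041 + 148930/971) = √(-22223881/971) = I*√21579388451/971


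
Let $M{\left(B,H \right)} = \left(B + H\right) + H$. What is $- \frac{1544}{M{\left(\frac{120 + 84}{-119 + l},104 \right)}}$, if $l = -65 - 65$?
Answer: $- \frac{32038}{4299} \approx -7.4524$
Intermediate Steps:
$l = -130$ ($l = -65 - 65 = -130$)
$M{\left(B,H \right)} = B + 2 H$
$- \frac{1544}{M{\left(\frac{120 + 84}{-119 + l},104 \right)}} = - \frac{1544}{\frac{120 + 84}{-119 - 130} + 2 \cdot 104} = - \frac{1544}{\frac{204}{-249} + 208} = - \frac{1544}{204 \left(- \frac{1}{249}\right) + 208} = - \frac{1544}{- \frac{68}{83} + 208} = - \frac{1544}{\frac{17196}{83}} = \left(-1544\right) \frac{83}{17196} = - \frac{32038}{4299}$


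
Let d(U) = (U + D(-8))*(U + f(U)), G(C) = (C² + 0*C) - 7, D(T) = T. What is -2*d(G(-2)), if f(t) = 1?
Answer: -44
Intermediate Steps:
G(C) = -7 + C² (G(C) = (C² + 0) - 7 = C² - 7 = -7 + C²)
d(U) = (1 + U)*(-8 + U) (d(U) = (U - 8)*(U + 1) = (-8 + U)*(1 + U) = (1 + U)*(-8 + U))
-2*d(G(-2)) = -2*(-8 + (-7 + (-2)²)² - 7*(-7 + (-2)²)) = -2*(-8 + (-7 + 4)² - 7*(-7 + 4)) = -2*(-8 + (-3)² - 7*(-3)) = -2*(-8 + 9 + 21) = -2*22 = -44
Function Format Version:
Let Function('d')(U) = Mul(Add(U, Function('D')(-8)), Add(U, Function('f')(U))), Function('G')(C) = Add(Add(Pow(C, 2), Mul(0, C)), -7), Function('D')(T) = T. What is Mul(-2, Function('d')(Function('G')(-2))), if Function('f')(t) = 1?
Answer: -44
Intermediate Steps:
Function('G')(C) = Add(-7, Pow(C, 2)) (Function('G')(C) = Add(Add(Pow(C, 2), 0), -7) = Add(Pow(C, 2), -7) = Add(-7, Pow(C, 2)))
Function('d')(U) = Mul(Add(1, U), Add(-8, U)) (Function('d')(U) = Mul(Add(U, -8), Add(U, 1)) = Mul(Add(-8, U), Add(1, U)) = Mul(Add(1, U), Add(-8, U)))
Mul(-2, Function('d')(Function('G')(-2))) = Mul(-2, Add(-8, Pow(Add(-7, Pow(-2, 2)), 2), Mul(-7, Add(-7, Pow(-2, 2))))) = Mul(-2, Add(-8, Pow(Add(-7, 4), 2), Mul(-7, Add(-7, 4)))) = Mul(-2, Add(-8, Pow(-3, 2), Mul(-7, -3))) = Mul(-2, Add(-8, 9, 21)) = Mul(-2, 22) = -44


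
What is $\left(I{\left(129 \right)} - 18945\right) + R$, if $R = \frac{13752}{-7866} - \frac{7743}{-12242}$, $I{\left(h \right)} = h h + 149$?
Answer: $- \frac{11534689067}{5349754} \approx -2156.1$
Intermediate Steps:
$I{\left(h \right)} = 149 + h^{2}$ ($I{\left(h \right)} = h^{2} + 149 = 149 + h^{2}$)
$R = - \frac{5969197}{5349754}$ ($R = 13752 \left(- \frac{1}{7866}\right) - - \frac{7743}{12242} = - \frac{764}{437} + \frac{7743}{12242} = - \frac{5969197}{5349754} \approx -1.1158$)
$\left(I{\left(129 \right)} - 18945\right) + R = \left(\left(149 + 129^{2}\right) - 18945\right) - \frac{5969197}{5349754} = \left(\left(149 + 16641\right) - 18945\right) - \frac{5969197}{5349754} = \left(16790 - 18945\right) - \frac{5969197}{5349754} = -2155 - \frac{5969197}{5349754} = - \frac{11534689067}{5349754}$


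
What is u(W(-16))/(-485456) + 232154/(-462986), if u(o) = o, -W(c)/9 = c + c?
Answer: -3526059131/7023729113 ≈ -0.50202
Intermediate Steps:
W(c) = -18*c (W(c) = -9*(c + c) = -18*c)
u(W(-16))/(-485456) + 232154/(-462986) = -18*(-16)/(-485456) + 232154/(-462986) = 288*(-1/485456) + 232154*(-1/462986) = -18/30341 - 116077/231493 = -3526059131/7023729113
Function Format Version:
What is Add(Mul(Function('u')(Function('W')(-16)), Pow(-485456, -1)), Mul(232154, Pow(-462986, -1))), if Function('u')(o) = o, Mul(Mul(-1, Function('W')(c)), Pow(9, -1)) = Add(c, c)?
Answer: Rational(-3526059131, 7023729113) ≈ -0.50202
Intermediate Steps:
Function('W')(c) = Mul(-18, c) (Function('W')(c) = Mul(-9, Add(c, c)) = Mul(-9, Mul(2, c)) = Mul(-18, c))
Add(Mul(Function('u')(Function('W')(-16)), Pow(-485456, -1)), Mul(232154, Pow(-462986, -1))) = Add(Mul(Mul(-18, -16), Pow(-485456, -1)), Mul(232154, Pow(-462986, -1))) = Add(Mul(288, Rational(-1, 485456)), Mul(232154, Rational(-1, 462986))) = Add(Rational(-18, 30341), Rational(-116077, 231493)) = Rational(-3526059131, 7023729113)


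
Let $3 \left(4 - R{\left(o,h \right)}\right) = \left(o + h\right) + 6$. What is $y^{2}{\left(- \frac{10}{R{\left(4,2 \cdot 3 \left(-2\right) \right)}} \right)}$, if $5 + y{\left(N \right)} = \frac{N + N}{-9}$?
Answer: $\frac{9025}{441} \approx 20.465$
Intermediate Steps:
$R{\left(o,h \right)} = 2 - \frac{h}{3} - \frac{o}{3}$ ($R{\left(o,h \right)} = 4 - \frac{\left(o + h\right) + 6}{3} = 4 - \frac{\left(h + o\right) + 6}{3} = 4 - \frac{6 + h + o}{3} = 4 - \left(2 + \frac{h}{3} + \frac{o}{3}\right) = 2 - \frac{h}{3} - \frac{o}{3}$)
$y{\left(N \right)} = -5 - \frac{2 N}{9}$ ($y{\left(N \right)} = -5 + \frac{N + N}{-9} = -5 + 2 N \left(- \frac{1}{9}\right) = -5 - \frac{2 N}{9}$)
$y^{2}{\left(- \frac{10}{R{\left(4,2 \cdot 3 \left(-2\right) \right)}} \right)} = \left(-5 - \frac{2 \left(- \frac{10}{2 - \frac{2 \cdot 3 \left(-2\right)}{3} - \frac{4}{3}}\right)}{9}\right)^{2} = \left(-5 - \frac{2 \left(- \frac{10}{2 - \frac{6 \left(-2\right)}{3} - \frac{4}{3}}\right)}{9}\right)^{2} = \left(-5 - \frac{2 \left(- \frac{10}{2 - -4 - \frac{4}{3}}\right)}{9}\right)^{2} = \left(-5 - \frac{2 \left(- \frac{10}{2 + 4 - \frac{4}{3}}\right)}{9}\right)^{2} = \left(-5 - \frac{2 \left(- \frac{10}{\frac{14}{3}}\right)}{9}\right)^{2} = \left(-5 - \frac{2 \left(\left(-10\right) \frac{3}{14}\right)}{9}\right)^{2} = \left(-5 - - \frac{10}{21}\right)^{2} = \left(-5 + \frac{10}{21}\right)^{2} = \left(- \frac{95}{21}\right)^{2} = \frac{9025}{441}$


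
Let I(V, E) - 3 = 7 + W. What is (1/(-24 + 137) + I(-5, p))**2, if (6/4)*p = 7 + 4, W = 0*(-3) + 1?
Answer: 1547536/12769 ≈ 121.19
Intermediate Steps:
W = 1 (W = 0 + 1 = 1)
p = 22/3 (p = 2*(7 + 4)/3 = (2/3)*11 = 22/3 ≈ 7.3333)
I(V, E) = 11 (I(V, E) = 3 + (7 + 1) = 3 + 8 = 11)
(1/(-24 + 137) + I(-5, p))**2 = (1/(-24 + 137) + 11)**2 = (1/113 + 11)**2 = (1244/113)**2 = 1547536/12769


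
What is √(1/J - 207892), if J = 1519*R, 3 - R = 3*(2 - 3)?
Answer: I*√352419349782/1302 ≈ 455.95*I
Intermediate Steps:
R = 6 (R = 3 - 3*(2 - 3) = 3 - 3*(-1) = 3 - 1*(-3) = 3 + 3 = 6)
J = 9114 (J = 1519*6 = 9114)
√(1/J - 207892) = √(1/9114 - 207892) = √(-1894727687/9114) = I*√352419349782/1302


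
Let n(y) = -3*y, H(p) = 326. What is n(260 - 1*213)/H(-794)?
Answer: -141/326 ≈ -0.43252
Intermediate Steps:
n(260 - 1*213)/H(-794) = -3*(260 - 1*213)/326 = -3*(260 - 213)*(1/326) = -3*47*(1/326) = -141*1/326 = -141/326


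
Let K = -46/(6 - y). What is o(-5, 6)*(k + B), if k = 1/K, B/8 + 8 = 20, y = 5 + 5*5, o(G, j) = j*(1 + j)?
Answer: 93240/23 ≈ 4053.9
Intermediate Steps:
y = 30 (y = 5 + 25 = 30)
K = 23/12 (K = -46/(6 - 1*30) = -46/(6 - 30) = -46/(-24) = -46*(-1/24) = 23/12 ≈ 1.9167)
B = 96 (B = -64 + 8*20 = -64 + 160 = 96)
k = 12/23 (k = 1/(23/12) = 12/23 ≈ 0.52174)
o(-5, 6)*(k + B) = (6*(1 + 6))*(12/23 + 96) = (6*7)*(2220/23) = 42*(2220/23) = 93240/23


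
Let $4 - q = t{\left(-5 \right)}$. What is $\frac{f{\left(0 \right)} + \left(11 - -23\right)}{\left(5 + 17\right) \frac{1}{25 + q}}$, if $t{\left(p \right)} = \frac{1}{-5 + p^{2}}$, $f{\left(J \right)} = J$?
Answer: $\frac{9843}{220} \approx 44.741$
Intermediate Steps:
$q = \frac{79}{20}$ ($q = 4 - \frac{1}{-5 + \left(-5\right)^{2}} = 4 - \frac{1}{-5 + 25} = 4 - \frac{1}{20} = \frac{79}{20} \approx 3.95$)
$\frac{f{\left(0 \right)} + \left(11 - -23\right)}{\left(5 + 17\right) \frac{1}{25 + q}} = \frac{0 + \left(11 - -23\right)}{\left(5 + 17\right) \frac{1}{25 + \frac{79}{20}}} = \frac{0 + \left(11 + 23\right)}{22 \frac{1}{\frac{579}{20}}} = \frac{0 + 34}{22 \cdot \frac{20}{579}} = \frac{34}{\frac{440}{579}} = 34 \cdot \frac{579}{440} = \frac{9843}{220}$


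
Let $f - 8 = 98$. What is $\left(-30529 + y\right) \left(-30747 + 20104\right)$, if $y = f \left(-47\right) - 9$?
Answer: $378039360$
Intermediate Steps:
$f = 106$ ($f = 8 + 98 = 106$)
$y = -4991$ ($y = 106 \left(-47\right) - 9 = -4982 - 9 = -4991$)
$\left(-30529 + y\right) \left(-30747 + 20104\right) = \left(-30529 - 4991\right) \left(-30747 + 20104\right) = \left(-35520\right) \left(-10643\right) = 378039360$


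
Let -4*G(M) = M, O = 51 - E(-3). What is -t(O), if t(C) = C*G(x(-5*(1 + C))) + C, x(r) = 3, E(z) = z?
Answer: -27/2 ≈ -13.500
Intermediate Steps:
O = 54 (O = 51 - 1*(-3) = 51 + 3 = 54)
G(M) = -M/4
t(C) = C/4 (t(C) = C*(-¼*3) + C = C*(-¾) + C = -3*C/4 + C = C/4)
-t(O) = -54/4 = -1*27/2 = -27/2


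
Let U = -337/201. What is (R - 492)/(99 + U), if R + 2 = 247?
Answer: -49647/19562 ≈ -2.5379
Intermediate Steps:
U = -337/201 (U = -337*1/201 = -337/201 ≈ -1.6766)
R = 245 (R = -2 + 247 = 245)
(R - 492)/(99 + U) = (245 - 492)/(99 - 337/201) = -247/19562/201 = -247*201/19562 = -49647/19562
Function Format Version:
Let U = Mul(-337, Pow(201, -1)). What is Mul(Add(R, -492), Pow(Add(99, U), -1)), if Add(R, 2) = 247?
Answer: Rational(-49647, 19562) ≈ -2.5379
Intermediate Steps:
U = Rational(-337, 201) (U = Mul(-337, Rational(1, 201)) = Rational(-337, 201) ≈ -1.6766)
R = 245 (R = Add(-2, 247) = 245)
Mul(Add(R, -492), Pow(Add(99, U), -1)) = Mul(Add(245, -492), Pow(Add(99, Rational(-337, 201)), -1)) = Mul(-247, Pow(Rational(19562, 201), -1)) = Mul(-247, Rational(201, 19562)) = Rational(-49647, 19562)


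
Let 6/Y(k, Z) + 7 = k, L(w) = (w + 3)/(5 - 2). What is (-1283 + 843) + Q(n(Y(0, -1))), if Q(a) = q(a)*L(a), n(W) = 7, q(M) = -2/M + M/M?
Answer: -9190/21 ≈ -437.62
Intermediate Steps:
L(w) = 1 + w/3 (L(w) = (3 + w)/3 = (3 + w)*(⅓) = 1 + w/3)
Y(k, Z) = 6/(-7 + k)
q(M) = 1 - 2/M (q(M) = -2/M + 1 = 1 - 2/M)
Q(a) = (1 + a/3)*(-2 + a)/a (Q(a) = ((-2 + a)/a)*(1 + a/3) = (1 + a/3)*(-2 + a)/a)
(-1283 + 843) + Q(n(Y(0, -1))) = (-1283 + 843) + (⅓)*(-2 + 7)*(3 + 7)/7 = -440 + (⅓)*(⅐)*5*10 = -440 + 50/21 = -9190/21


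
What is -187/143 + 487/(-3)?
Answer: -6382/39 ≈ -163.64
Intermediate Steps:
-187/143 + 487/(-3) = -187*1/143 + 487*(-1/3) = -17/13 - 487/3 = -6382/39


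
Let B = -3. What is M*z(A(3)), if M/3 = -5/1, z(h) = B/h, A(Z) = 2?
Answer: 45/2 ≈ 22.500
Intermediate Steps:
z(h) = -3/h
M = -15 (M = 3*(-5/1) = 3*(-5*1) = 3*(-5) = -15)
M*z(A(3)) = -(-45)/2 = -15*(-3/2) = 45/2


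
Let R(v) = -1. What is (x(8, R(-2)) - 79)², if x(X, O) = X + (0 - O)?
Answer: 4900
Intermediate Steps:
x(X, O) = X - O
(x(8, R(-2)) - 79)² = ((8 - 1*(-1)) - 79)² = ((8 + 1) - 79)² = (9 - 79)² = (-70)² = 4900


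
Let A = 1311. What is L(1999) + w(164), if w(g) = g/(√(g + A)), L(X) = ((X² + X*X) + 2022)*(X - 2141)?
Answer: -1135151408 + 164*√59/295 ≈ -1.1352e+9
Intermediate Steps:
L(X) = (-2141 + X)*(2022 + 2*X²) (L(X) = ((X² + X²) + 2022)*(-2141 + X) = (2*X² + 2022)*(-2141 + X) = (2022 + 2*X²)*(-2141 + X) = (-2141 + X)*(2022 + 2*X²))
w(g) = g/√(1311 + g) (w(g) = g/(√(g + 1311)) = g/(√(1311 + g)) = g/√(1311 + g))
L(1999) + w(164) = (-4329102 - 4282*1999² + 2*1999³ + 2022*1999) + 164/√(1311 + 164) = (-4329102 - 4282*3996001 + 2*7988005999 + 4041978) + 164/√1475 = (-4329102 - 17110876282 + 15976011998 + 4041978) + 164*(√59/295) = -1135151408 + 164*√59/295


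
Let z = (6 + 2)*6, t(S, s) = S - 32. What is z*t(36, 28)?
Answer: 192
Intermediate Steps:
t(S, s) = -32 + S
z = 48 (z = 8*6 = 48)
z*t(36, 28) = 48*(-32 + 36) = 48*4 = 192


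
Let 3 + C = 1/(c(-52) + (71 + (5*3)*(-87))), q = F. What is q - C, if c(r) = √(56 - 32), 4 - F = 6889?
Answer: -5239720195/761366 + √6/761366 ≈ -6882.0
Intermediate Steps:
F = -6885 (F = 4 - 1*6889 = 4 - 6889 = -6885)
q = -6885
c(r) = 2*√6 (c(r) = √24 = 2*√6)
C = -3 + 1/(-1234 + 2*√6) (C = -3 + 1/(2*√6 + (71 + (5*3)*(-87))) = -3 + 1/(2*√6 + (71 + 15*(-87))) = -3 + 1/(2*√6 + (71 - 1305)) = -3 + 1/(2*√6 - 1234) = -3 + 1/(-1234 + 2*√6) ≈ -3.0008)
q - C = -6885 - (-2284715/761366 - √6/761366) = -6885 + (2284715/761366 + √6/761366) = -5239720195/761366 + √6/761366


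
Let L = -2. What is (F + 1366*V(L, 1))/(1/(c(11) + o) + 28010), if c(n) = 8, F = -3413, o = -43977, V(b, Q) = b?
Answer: -270189505/1231571689 ≈ -0.21939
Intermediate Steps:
(F + 1366*V(L, 1))/(1/(c(11) + o) + 28010) = (-3413 + 1366*(-2))/(1/(8 - 43977) + 28010) = (-3413 - 2732)/(1/(-43969) + 28010) = -6145/(-1/43969 + 28010) = -6145/1231571689/43969 = -6145*43969/1231571689 = -270189505/1231571689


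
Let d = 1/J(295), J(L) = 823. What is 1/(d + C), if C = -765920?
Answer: -823/630352159 ≈ -1.3056e-6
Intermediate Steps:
d = 1/823 ≈ 0.0012151
1/(d + C) = 1/(1/823 - 765920) = 1/(-630352159/823) = -823/630352159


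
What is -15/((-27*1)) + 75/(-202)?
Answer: 335/1818 ≈ 0.18427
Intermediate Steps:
-15/((-27*1)) + 75/(-202) = -15/(-27) + 75*(-1/202) = -15*(-1/27) - 75/202 = 5/9 - 75/202 = 335/1818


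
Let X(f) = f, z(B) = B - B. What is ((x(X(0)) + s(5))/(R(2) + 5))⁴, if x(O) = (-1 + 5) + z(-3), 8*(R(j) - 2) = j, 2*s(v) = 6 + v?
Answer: 2085136/707281 ≈ 2.9481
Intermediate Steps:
s(v) = 3 + v/2 (s(v) = (6 + v)/2 = 3 + v/2)
z(B) = 0
R(j) = 2 + j/8
x(O) = 4 (x(O) = (-1 + 5) + 0 = 4 + 0 = 4)
((x(X(0)) + s(5))/(R(2) + 5))⁴ = ((4 + (3 + (½)*5))/((2 + (⅛)*2) + 5))⁴ = ((4 + (3 + 5/2))/((2 + ¼) + 5))⁴ = ((4 + 11/2)/(9/4 + 5))⁴ = (19/(2*(29/4)))⁴ = ((19/2)*(4/29))⁴ = (38/29)⁴ = 2085136/707281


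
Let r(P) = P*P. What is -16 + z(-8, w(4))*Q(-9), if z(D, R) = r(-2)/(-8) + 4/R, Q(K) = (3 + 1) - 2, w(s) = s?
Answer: -15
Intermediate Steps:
r(P) = P**2
Q(K) = 2 (Q(K) = 4 - 2 = 2)
z(D, R) = -1/2 + 4/R (z(D, R) = (-2)**2/(-8) + 4/R = 4*(-1/8) + 4/R = -1/2 + 4/R)
-16 + z(-8, w(4))*Q(-9) = -16 + ((1/2)*(8 - 1*4)/4)*2 = -16 + ((1/2)*(1/4)*(8 - 4))*2 = -16 + ((1/2)*(1/4)*4)*2 = -16 + (1/2)*2 = -16 + 1 = -15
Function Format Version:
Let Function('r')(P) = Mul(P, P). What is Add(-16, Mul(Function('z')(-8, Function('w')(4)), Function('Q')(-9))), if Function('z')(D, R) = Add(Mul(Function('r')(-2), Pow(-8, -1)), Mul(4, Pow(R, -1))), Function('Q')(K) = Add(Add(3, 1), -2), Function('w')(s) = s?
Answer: -15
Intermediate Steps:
Function('r')(P) = Pow(P, 2)
Function('Q')(K) = 2 (Function('Q')(K) = Add(4, -2) = 2)
Function('z')(D, R) = Add(Rational(-1, 2), Mul(4, Pow(R, -1))) (Function('z')(D, R) = Add(Mul(Pow(-2, 2), Pow(-8, -1)), Mul(4, Pow(R, -1))) = Add(Mul(4, Rational(-1, 8)), Mul(4, Pow(R, -1))) = Add(Rational(-1, 2), Mul(4, Pow(R, -1))))
Add(-16, Mul(Function('z')(-8, Function('w')(4)), Function('Q')(-9))) = Add(-16, Mul(Mul(Rational(1, 2), Pow(4, -1), Add(8, Mul(-1, 4))), 2)) = Add(-16, Mul(Mul(Rational(1, 2), Rational(1, 4), Add(8, -4)), 2)) = Add(-16, Mul(Mul(Rational(1, 2), Rational(1, 4), 4), 2)) = Add(-16, Mul(Rational(1, 2), 2)) = Add(-16, 1) = -15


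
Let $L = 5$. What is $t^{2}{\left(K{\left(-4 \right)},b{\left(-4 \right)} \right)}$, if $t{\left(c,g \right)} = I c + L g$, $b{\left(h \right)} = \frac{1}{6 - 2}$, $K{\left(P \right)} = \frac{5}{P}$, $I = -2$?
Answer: $\frac{225}{16} \approx 14.063$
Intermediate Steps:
$b{\left(h \right)} = \frac{1}{4}$
$t{\left(c,g \right)} = - 2 c + 5 g$
$t^{2}{\left(K{\left(-4 \right)},b{\left(-4 \right)} \right)} = \left(- 2 \frac{5}{-4} + 5 \cdot \frac{1}{4}\right)^{2} = \left(- 2 \cdot 5 \left(- \frac{1}{4}\right) + \frac{5}{4}\right)^{2} = \left(\left(-2\right) \left(- \frac{5}{4}\right) + \frac{5}{4}\right)^{2} = \left(\frac{5}{2} + \frac{5}{4}\right)^{2} = \left(\frac{15}{4}\right)^{2} = \frac{225}{16}$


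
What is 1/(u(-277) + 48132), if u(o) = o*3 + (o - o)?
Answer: 1/47301 ≈ 2.1141e-5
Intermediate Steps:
u(o) = 3*o (u(o) = 3*o + 0 = 3*o)
1/(u(-277) + 48132) = 1/(3*(-277) + 48132) = 1/(-831 + 48132) = 1/47301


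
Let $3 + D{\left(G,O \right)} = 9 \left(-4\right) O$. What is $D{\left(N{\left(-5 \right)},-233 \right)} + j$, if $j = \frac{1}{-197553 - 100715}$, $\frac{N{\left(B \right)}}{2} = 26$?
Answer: $\frac{2500977179}{298268} \approx 8385.0$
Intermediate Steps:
$N{\left(B \right)} = 52$ ($N{\left(B \right)} = 2 \cdot 26 = 52$)
$j = - \frac{1}{298268}$ ($j = \frac{1}{-197553 - 100715} = \frac{1}{-298268} = - \frac{1}{298268} \approx -3.3527 \cdot 10^{-6}$)
$D{\left(G,O \right)} = -3 - 36 O$ ($D{\left(G,O \right)} = -3 + 9 \left(-4\right) O = -3 - 36 O$)
$D{\left(N{\left(-5 \right)},-233 \right)} + j = \left(-3 - -8388\right) - \frac{1}{298268} = \left(-3 + 8388\right) - \frac{1}{298268} = 8385 - \frac{1}{298268} = \frac{2500977179}{298268}$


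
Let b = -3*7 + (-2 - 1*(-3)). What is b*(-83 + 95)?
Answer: -240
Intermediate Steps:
b = -20 (b = -21 + (-2 + 3) = -21 + 1 = -20)
b*(-83 + 95) = -20*(-83 + 95) = -20*12 = -240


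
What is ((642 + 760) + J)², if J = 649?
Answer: 4206601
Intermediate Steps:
((642 + 760) + J)² = ((642 + 760) + 649)² = (1402 + 649)² = 2051² = 4206601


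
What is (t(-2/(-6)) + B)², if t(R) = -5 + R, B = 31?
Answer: 6241/9 ≈ 693.44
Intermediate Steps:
(t(-2/(-6)) + B)² = ((-5 - 2/(-6)) + 31)² = ((-5 - 2*(-⅙)) + 31)² = ((-5 + ⅓) + 31)² = (-14/3 + 31)² = (79/3)² = 6241/9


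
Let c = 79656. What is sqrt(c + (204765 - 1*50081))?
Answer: 2*sqrt(58585) ≈ 484.09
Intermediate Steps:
sqrt(c + (204765 - 1*50081)) = sqrt(79656 + (204765 - 1*50081)) = sqrt(79656 + (204765 - 50081)) = sqrt(79656 + 154684) = sqrt(234340) = 2*sqrt(58585)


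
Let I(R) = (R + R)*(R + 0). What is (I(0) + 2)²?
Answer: 4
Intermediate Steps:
I(R) = 2*R² (I(R) = (2*R)*R = 2*R²)
(I(0) + 2)² = (2*0² + 2)² = (2*0 + 2)² = (0 + 2)² = 2² = 4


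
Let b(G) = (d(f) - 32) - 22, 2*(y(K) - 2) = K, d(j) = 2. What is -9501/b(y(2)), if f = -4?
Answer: 9501/52 ≈ 182.71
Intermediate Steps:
y(K) = 2 + K/2
b(G) = -52 (b(G) = (2 - 32) - 22 = -30 - 22 = -52)
-9501/b(y(2)) = -9501/(-52) = -9501*(-1/52) = 9501/52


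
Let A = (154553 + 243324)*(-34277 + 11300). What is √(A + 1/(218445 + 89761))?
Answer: 7*I*√17722633525657753862/308206 ≈ 95614.0*I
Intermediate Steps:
A = -9142019829 (A = 397877*(-22977) = -9142019829)
√(A + 1/(218445 + 89761)) = √(-9142019829 + 1/(218445 + 89761)) = √(-9142019829 + 1/308206) = √(-2817625363416773/308206) = 7*I*√17722633525657753862/308206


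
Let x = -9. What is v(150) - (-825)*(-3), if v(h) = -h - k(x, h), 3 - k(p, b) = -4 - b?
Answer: -2782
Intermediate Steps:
k(p, b) = 7 + b (k(p, b) = 3 - (-4 - b) = 3 + (4 + b) = 7 + b)
v(h) = -7 - 2*h (v(h) = -h - (7 + h) = -h + (-7 - h) = -7 - 2*h)
v(150) - (-825)*(-3) = (-7 - 2*150) - (-825)*(-3) = (-7 - 300) - 33*75 = -307 - 2475 = -2782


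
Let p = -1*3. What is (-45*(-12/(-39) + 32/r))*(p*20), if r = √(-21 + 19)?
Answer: 10800/13 - 43200*I*√2 ≈ 830.77 - 61094.0*I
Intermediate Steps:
p = -3
r = I*√2 (r = √(-2) = I*√2 ≈ 1.4142*I)
(-45*(-12/(-39) + 32/r))*(p*20) = (-45*(-12/(-39) + 32/((I*√2))))*(-3*20) = -45*(-12*(-1/39) + 32*(-I*√2/2))*(-60) = -45*(4/13 - 16*I*√2)*(-60) = (-180/13 + 720*I*√2)*(-60) = 10800/13 - 43200*I*√2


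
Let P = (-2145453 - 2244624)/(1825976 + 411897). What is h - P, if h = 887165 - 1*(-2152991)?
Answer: 6803487418265/2237873 ≈ 3.0402e+6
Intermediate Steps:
h = 3040156 (h = 887165 + 2152991 = 3040156)
P = -4390077/2237873 ≈ -1.9617
h - P = 3040156 - 1*(-4390077/2237873) = 3040156 + 4390077/2237873 = 6803487418265/2237873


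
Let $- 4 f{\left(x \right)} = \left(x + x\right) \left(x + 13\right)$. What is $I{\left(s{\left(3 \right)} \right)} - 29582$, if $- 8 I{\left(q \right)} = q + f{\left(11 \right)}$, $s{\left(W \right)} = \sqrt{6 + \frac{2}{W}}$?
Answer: $- \frac{59131}{2} - \frac{\sqrt{15}}{12} \approx -29566.0$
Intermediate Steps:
$f{\left(x \right)} = - \frac{x \left(13 + x\right)}{2}$ ($f{\left(x \right)} = - \frac{\left(x + x\right) \left(x + 13\right)}{4} = - \frac{2 x \left(13 + x\right)}{4} = - \frac{x \left(13 + x\right)}{2}$)
$I{\left(q \right)} = \frac{33}{2} - \frac{q}{8}$ ($I{\left(q \right)} = - \frac{q - \frac{11 \left(13 + 11\right)}{2}}{8} = - \frac{q - \frac{11}{2} \cdot 24}{8} = - \frac{q - 132}{8} = - \frac{-132 + q}{8} = \frac{33}{2} - \frac{q}{8}$)
$I{\left(s{\left(3 \right)} \right)} - 29582 = \left(\frac{33}{2} - \frac{\sqrt{6 + \frac{2}{3}}}{8}\right) - 29582 = \left(\frac{33}{2} - \frac{\sqrt{\frac{20}{3}}}{8}\right) - 29582 = \left(\frac{33}{2} - \frac{\frac{2}{3} \sqrt{15}}{8}\right) - 29582 = \left(\frac{33}{2} - \frac{\sqrt{15}}{12}\right) - 29582 = - \frac{59131}{2} - \frac{\sqrt{15}}{12}$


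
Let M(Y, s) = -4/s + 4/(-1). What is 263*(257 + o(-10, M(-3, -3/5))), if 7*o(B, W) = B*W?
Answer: 1398371/21 ≈ 66589.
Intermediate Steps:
M(Y, s) = -4 - 4/s (M(Y, s) = -4/s + 4*(-1) = -4/s - 4 = -4 - 4/s)
o(B, W) = B*W/7 (o(B, W) = (B*W)/7 = B*W/7)
263*(257 + o(-10, M(-3, -3/5))) = 263*(257 + (⅐)*(-10)*(-4 - 4/((-3/5)))) = 263*(257 + (⅐)*(-10)*(-4 - 4/((-3*⅕)))) = 263*(257 + (⅐)*(-10)*(-4 - 4/(-⅗))) = 263*(257 + (⅐)*(-10)*(-4 - 4*(-5/3))) = 263*(257 + (⅐)*(-10)*(-4 + 20/3)) = 263*(257 + (⅐)*(-10)*(8/3)) = 263*(257 - 80/21) = 263*(5317/21) = 1398371/21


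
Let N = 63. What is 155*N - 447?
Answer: 9318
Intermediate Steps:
155*N - 447 = 155*63 - 447 = 9765 - 447 = 9318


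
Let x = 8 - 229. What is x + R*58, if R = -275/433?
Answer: -111643/433 ≈ -257.84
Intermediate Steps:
R = -275/433 (R = -275*1/433 = -275/433 ≈ -0.63510)
x = -221
x + R*58 = -221 - 275/433*58 = -221 - 15950/433 = -111643/433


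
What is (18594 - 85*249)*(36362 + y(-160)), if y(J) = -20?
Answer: -93435282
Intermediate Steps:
(18594 - 85*249)*(36362 + y(-160)) = (18594 - 85*249)*(36362 - 20) = (18594 - 21165)*36342 = -2571*36342 = -93435282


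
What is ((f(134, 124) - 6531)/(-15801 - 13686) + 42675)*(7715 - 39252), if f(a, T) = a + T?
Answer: -13228341801642/9829 ≈ -1.3458e+9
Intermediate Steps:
f(a, T) = T + a
((f(134, 124) - 6531)/(-15801 - 13686) + 42675)*(7715 - 39252) = (((124 + 134) - 6531)/(-15801 - 13686) + 42675)*(7715 - 39252) = ((258 - 6531)/(-29487) + 42675)*(-31537) = (-6273*(-1/29487) + 42675)*(-31537) = (2091/9829 + 42675)*(-31537) = (419454666/9829)*(-31537) = -13228341801642/9829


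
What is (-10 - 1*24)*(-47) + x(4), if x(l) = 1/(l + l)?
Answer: 12785/8 ≈ 1598.1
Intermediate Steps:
x(l) = 1/(2*l)
(-10 - 1*24)*(-47) + x(4) = (-10 - 1*24)*(-47) + (½)/4 = (-10 - 24)*(-47) + (½)*(¼) = -34*(-47) + ⅛ = 1598 + ⅛ = 12785/8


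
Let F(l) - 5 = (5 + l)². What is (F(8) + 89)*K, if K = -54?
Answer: -14202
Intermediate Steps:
F(l) = 5 + (5 + l)²
(F(8) + 89)*K = ((5 + (5 + 8)²) + 89)*(-54) = ((5 + 13²) + 89)*(-54) = ((5 + 169) + 89)*(-54) = (174 + 89)*(-54) = 263*(-54) = -14202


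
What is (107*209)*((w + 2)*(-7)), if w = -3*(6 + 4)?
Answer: 4383148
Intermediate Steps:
w = -30 (w = -3*10 = -30)
(107*209)*((w + 2)*(-7)) = (107*209)*((-30 + 2)*(-7)) = 22363*(-28*(-7)) = 22363*196 = 4383148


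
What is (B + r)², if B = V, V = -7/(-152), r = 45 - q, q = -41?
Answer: 171060241/23104 ≈ 7403.9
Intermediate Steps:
r = 86 (r = 45 - 1*(-41) = 45 + 41 = 86)
V = 7/152 (V = -7*(-1/152) = 7/152 ≈ 0.046053)
B = 7/152 ≈ 0.046053
(B + r)² = (7/152 + 86)² = (13079/152)² = 171060241/23104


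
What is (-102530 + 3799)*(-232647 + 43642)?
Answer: 18660652655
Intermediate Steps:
(-102530 + 3799)*(-232647 + 43642) = -98731*(-189005) = 18660652655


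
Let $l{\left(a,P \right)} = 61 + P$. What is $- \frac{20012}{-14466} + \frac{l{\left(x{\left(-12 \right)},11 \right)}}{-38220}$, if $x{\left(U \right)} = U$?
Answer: $\frac{31825712}{23037105} \approx 1.3815$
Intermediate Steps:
$- \frac{20012}{-14466} + \frac{l{\left(x{\left(-12 \right)},11 \right)}}{-38220} = - \frac{20012}{-14466} + \frac{61 + 11}{-38220} = \left(-20012\right) \left(- \frac{1}{14466}\right) + 72 \left(- \frac{1}{38220}\right) = \frac{10006}{7233} - \frac{6}{3185} = \frac{31825712}{23037105}$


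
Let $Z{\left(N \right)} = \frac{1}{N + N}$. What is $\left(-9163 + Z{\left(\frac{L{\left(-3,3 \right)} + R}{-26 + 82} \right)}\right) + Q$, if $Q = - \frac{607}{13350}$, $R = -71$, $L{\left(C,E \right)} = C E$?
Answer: $- \frac{244662659}{26700} \approx -9163.4$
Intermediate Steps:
$Q = - \frac{607}{13350}$ ($Q = \left(-607\right) \frac{1}{13350} = - \frac{607}{13350} \approx -0.045468$)
$Z{\left(N \right)} = \frac{1}{2 N}$
$\left(-9163 + Z{\left(\frac{L{\left(-3,3 \right)} + R}{-26 + 82} \right)}\right) + Q = \left(-9163 + \frac{1}{2 \frac{\left(-3\right) 3 - 71}{-26 + 82}}\right) - \frac{607}{13350} = \left(-9163 + \frac{1}{2 \frac{-9 - 71}{56}}\right) - \frac{607}{13350} = \left(-9163 + \frac{1}{2 \left(\left(-80\right) \frac{1}{56}\right)}\right) - \frac{607}{13350} = \left(-9163 + \frac{1}{2 \left(- \frac{10}{7}\right)}\right) - \frac{607}{13350} = \left(-9163 + \frac{1}{2} \left(- \frac{7}{10}\right)\right) - \frac{607}{13350} = \left(-9163 - \frac{7}{20}\right) - \frac{607}{13350} = - \frac{183267}{20} - \frac{607}{13350} = - \frac{244662659}{26700}$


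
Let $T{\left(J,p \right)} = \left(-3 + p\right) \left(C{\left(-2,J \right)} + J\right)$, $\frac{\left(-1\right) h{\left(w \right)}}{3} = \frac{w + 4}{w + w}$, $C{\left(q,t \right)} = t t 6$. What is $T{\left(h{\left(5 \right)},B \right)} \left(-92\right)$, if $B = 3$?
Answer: $0$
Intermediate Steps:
$C{\left(q,t \right)} = 6 t^{2}$ ($C{\left(q,t \right)} = t^{2} \cdot 6 = 6 t^{2}$)
$h{\left(w \right)} = - \frac{3 \left(4 + w\right)}{2 w}$ ($h{\left(w \right)} = - 3 \frac{w + 4}{w + w} = - 3 \frac{4 + w}{2 w} = - \frac{3 \left(4 + w\right)}{2 w}$)
$T{\left(J,p \right)} = \left(-3 + p\right) \left(J + 6 J^{2}\right)$ ($T{\left(J,p \right)} = \left(-3 + p\right) \left(6 J^{2} + J\right) = \left(-3 + p\right) \left(J + 6 J^{2}\right)$)
$T{\left(h{\left(5 \right)},B \right)} \left(-92\right) = \left(- \frac{3}{2} - \frac{6}{5}\right) \left(-3 + 3 - 18 \left(- \frac{3}{2} - \frac{6}{5}\right) + 6 \left(- \frac{3}{2} - \frac{6}{5}\right) 3\right) \left(-92\right) = - \frac{27 \left(-3 + 3 - - \frac{243}{5} + 6 \left(- \frac{27}{10}\right) 3\right)}{10} \left(-92\right) = - \frac{27 \left(-3 + 3 + \frac{243}{5} - \frac{243}{5}\right)}{10} \left(-92\right) = \left(- \frac{27}{10}\right) 0 \left(-92\right) = 0 \left(-92\right) = 0$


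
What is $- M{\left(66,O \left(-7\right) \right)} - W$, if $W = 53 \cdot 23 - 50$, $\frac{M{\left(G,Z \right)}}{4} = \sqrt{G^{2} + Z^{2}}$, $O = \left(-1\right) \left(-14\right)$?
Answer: $-1169 - 8 \sqrt{3490} \approx -1641.6$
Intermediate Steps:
$O = 14$
$M{\left(G,Z \right)} = 4 \sqrt{G^{2} + Z^{2}}$
$W = 1169$ ($W = 1219 - 50 = 1169$)
$- M{\left(66,O \left(-7\right) \right)} - W = - 4 \sqrt{66^{2} + \left(14 \left(-7\right)\right)^{2}} - 1169 = - 4 \sqrt{4356 + \left(-98\right)^{2}} - 1169 = - 4 \sqrt{4356 + 9604} - 1169 = - 4 \sqrt{13960} - 1169 = - 4 \cdot 2 \sqrt{3490} - 1169 = - 8 \sqrt{3490} - 1169 = -1169 - 8 \sqrt{3490}$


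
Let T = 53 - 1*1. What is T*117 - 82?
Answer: 6002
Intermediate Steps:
T = 52 (T = 53 - 1 = 52)
T*117 - 82 = 52*117 - 82 = 6084 - 82 = 6002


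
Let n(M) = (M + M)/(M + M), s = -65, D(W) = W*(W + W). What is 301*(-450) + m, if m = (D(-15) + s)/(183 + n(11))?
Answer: -24922415/184 ≈ -1.3545e+5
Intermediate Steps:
D(W) = 2*W² (D(W) = W*(2*W) = 2*W²)
n(M) = 1 (n(M) = (2*M)/((2*M)) = (2*M)*(1/(2*M)) = 1)
m = 385/184 (m = (2*(-15)² - 65)/(183 + 1) = (2*225 - 65)/184 = (450 - 65)*(1/184) = 385*(1/184) = 385/184 ≈ 2.0924)
301*(-450) + m = 301*(-450) + 385/184 = -135450 + 385/184 = -24922415/184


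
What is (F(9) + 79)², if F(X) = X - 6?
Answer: 6724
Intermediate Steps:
F(X) = -6 + X
(F(9) + 79)² = ((-6 + 9) + 79)² = (3 + 79)² = 82² = 6724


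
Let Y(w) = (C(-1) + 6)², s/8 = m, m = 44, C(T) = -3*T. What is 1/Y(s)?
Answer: 1/81 ≈ 0.012346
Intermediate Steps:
s = 352 (s = 8*44 = 352)
Y(w) = 81 (Y(w) = (-3*(-1) + 6)² = (3 + 6)² = 9² = 81)
1/Y(s) = 1/81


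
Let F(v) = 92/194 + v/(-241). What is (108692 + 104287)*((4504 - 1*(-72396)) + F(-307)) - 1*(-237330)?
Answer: 382884746832945/23377 ≈ 1.6379e+10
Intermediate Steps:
F(v) = 46/97 - v/241 (F(v) = 92*(1/194) + v*(-1/241) = 46/97 - v/241)
(108692 + 104287)*((4504 - 1*(-72396)) + F(-307)) - 1*(-237330) = (108692 + 104287)*((4504 - 1*(-72396)) + (46/97 - 1/241*(-307))) - 1*(-237330) = 212979*((4504 + 72396) + (46/97 + 307/241)) + 237330 = 212979*(76900 + 40865/23377) + 237330 = 212979*(1797732165/23377) + 237330 = 382879198769535/23377 + 237330 = 382884746832945/23377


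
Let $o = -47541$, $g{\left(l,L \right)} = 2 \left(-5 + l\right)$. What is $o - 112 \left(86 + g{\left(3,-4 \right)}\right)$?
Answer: $-56725$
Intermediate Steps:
$g{\left(l,L \right)} = -10 + 2 l$
$o - 112 \left(86 + g{\left(3,-4 \right)}\right) = -47541 - 112 \left(86 + \left(-10 + 2 \cdot 3\right)\right) = -47541 - 112 \left(86 + \left(-10 + 6\right)\right) = -47541 - 112 \left(86 - 4\right) = -47541 - 9184 = -56725$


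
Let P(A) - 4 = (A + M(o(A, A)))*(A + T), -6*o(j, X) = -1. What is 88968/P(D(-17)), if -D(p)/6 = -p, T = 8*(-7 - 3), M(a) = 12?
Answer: 11121/2048 ≈ 5.4302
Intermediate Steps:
o(j, X) = ⅙ (o(j, X) = -⅙*(-1) = ⅙)
T = -80 (T = 8*(-10) = -80)
D(p) = 6*p (D(p) = -(-6)*p = 6*p)
P(A) = 4 + (-80 + A)*(12 + A) (P(A) = 4 + (A + 12)*(A - 80) = 4 + (12 + A)*(-80 + A) = 4 + (-80 + A)*(12 + A))
88968/P(D(-17)) = 88968/(-956 + (6*(-17))² - 408*(-17)) = 88968/(-956 + (-102)² - 68*(-102)) = 88968/(-956 + 10404 + 6936) = 88968/16384 = 88968*(1/16384) = 11121/2048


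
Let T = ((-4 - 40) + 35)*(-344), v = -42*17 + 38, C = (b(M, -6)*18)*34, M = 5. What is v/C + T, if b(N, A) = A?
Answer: 2842297/918 ≈ 3096.2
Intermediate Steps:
C = -3672 (C = -6*18*34 = -108*34 = -3672)
v = -676 (v = -714 + 38 = -676)
T = 3096 (T = (-44 + 35)*(-344) = -9*(-344) = 3096)
v/C + T = -676/(-3672) + 3096 = -676*(-1/3672) + 3096 = 169/918 + 3096 = 2842297/918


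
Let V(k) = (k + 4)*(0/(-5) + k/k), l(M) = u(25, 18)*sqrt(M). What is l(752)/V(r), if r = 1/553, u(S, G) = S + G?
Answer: 95116*sqrt(47)/2213 ≈ 294.66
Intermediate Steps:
u(S, G) = G + S
r = 1/553 ≈ 0.0018083
l(M) = 43*sqrt(M) (l(M) = (18 + 25)*sqrt(M) = 43*sqrt(M))
V(k) = 4 + k (V(k) = (4 + k)*(0*(-1/5) + 1) = (4 + k)*(0 + 1) = (4 + k)*1 = 4 + k)
l(752)/V(r) = (43*sqrt(752))/(4 + 1/553) = (43*(4*sqrt(47)))/(2213/553) = (172*sqrt(47))*(553/2213) = 95116*sqrt(47)/2213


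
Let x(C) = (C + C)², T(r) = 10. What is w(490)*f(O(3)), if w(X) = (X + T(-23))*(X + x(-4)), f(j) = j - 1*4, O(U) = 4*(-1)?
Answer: -2216000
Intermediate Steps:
O(U) = -4
f(j) = -4 + j (f(j) = j - 4 = -4 + j)
x(C) = 4*C² (x(C) = (2*C)² = 4*C²)
w(X) = (10 + X)*(64 + X) (w(X) = (X + 10)*(X + 4*(-4)²) = (10 + X)*(X + 4*16) = (10 + X)*(X + 64) = (10 + X)*(64 + X))
w(490)*f(O(3)) = (640 + 490² + 74*490)*(-4 - 4) = (640 + 240100 + 36260)*(-8) = 277000*(-8) = -2216000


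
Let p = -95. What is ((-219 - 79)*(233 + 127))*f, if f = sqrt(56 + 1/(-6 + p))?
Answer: -107280*sqrt(571155)/101 ≈ -8.0274e+5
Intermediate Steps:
f = sqrt(571155)/101 (f = sqrt(56 + 1/(-6 - 95)) = sqrt(56 + 1/(-101)) = sqrt(56 - 1/101) = sqrt(5655/101) = sqrt(571155)/101 ≈ 7.4827)
((-219 - 79)*(233 + 127))*f = ((-219 - 79)*(233 + 127))*(sqrt(571155)/101) = (-298*360)*(sqrt(571155)/101) = -107280*sqrt(571155)/101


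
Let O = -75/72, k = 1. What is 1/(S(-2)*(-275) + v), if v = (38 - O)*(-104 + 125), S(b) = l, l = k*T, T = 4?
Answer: -8/2241 ≈ -0.0035698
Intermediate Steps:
O = -25/24 (O = -75*1/72 = -25/24 ≈ -1.0417)
l = 4 (l = 1*4 = 4)
S(b) = 4
v = 6559/8 (v = (38 - 1*(-25/24))*(-104 + 125) = (38 + 25/24)*21 = (937/24)*21 = 6559/8 ≈ 819.88)
1/(S(-2)*(-275) + v) = 1/(4*(-275) + 6559/8) = 1/(-1100 + 6559/8) = 1/(-2241/8) = -8/2241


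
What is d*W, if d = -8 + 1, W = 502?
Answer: -3514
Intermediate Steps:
d = -7
d*W = -7*502 = -3514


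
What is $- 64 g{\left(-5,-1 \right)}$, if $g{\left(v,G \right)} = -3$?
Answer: $192$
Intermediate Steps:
$- 64 g{\left(-5,-1 \right)} = \left(-64\right) \left(-3\right) = 192$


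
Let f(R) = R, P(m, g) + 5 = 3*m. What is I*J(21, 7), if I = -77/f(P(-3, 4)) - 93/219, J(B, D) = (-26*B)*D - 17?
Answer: -2844699/146 ≈ -19484.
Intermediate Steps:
P(m, g) = -5 + 3*m
J(B, D) = -17 - 26*B*D (J(B, D) = -26*B*D - 17 = -17 - 26*B*D)
I = 741/146 (I = -77/(-5 + 3*(-3)) - 93/219 = -77/(-5 - 9) - 93*1/219 = -77/(-14) - 31/73 = -77*(-1/14) - 31/73 = 11/2 - 31/73 = 741/146 ≈ 5.0753)
I*J(21, 7) = 741*(-17 - 26*21*7)/146 = 741*(-17 - 3822)/146 = (741/146)*(-3839) = -2844699/146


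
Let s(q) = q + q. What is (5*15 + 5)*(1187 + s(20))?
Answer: 98160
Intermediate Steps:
s(q) = 2*q
(5*15 + 5)*(1187 + s(20)) = (5*15 + 5)*(1187 + 2*20) = (75 + 5)*(1187 + 40) = 80*1227 = 98160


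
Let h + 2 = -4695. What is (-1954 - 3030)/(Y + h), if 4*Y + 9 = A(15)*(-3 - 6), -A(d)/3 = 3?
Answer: 4984/4679 ≈ 1.0652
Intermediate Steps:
A(d) = -9 (A(d) = -3*3 = -9)
h = -4697 (h = -2 - 4695 = -4697)
Y = 18 (Y = -9/4 + (-9*(-3 - 6))/4 = -9/4 + (-9*(-9))/4 = -9/4 + (1/4)*81 = -9/4 + 81/4 = 18)
(-1954 - 3030)/(Y + h) = (-1954 - 3030)/(18 - 4697) = -4984/(-4679) = -4984*(-1/4679) = 4984/4679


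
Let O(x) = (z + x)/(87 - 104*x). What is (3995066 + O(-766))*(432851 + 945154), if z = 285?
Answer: 439046873193670425/79751 ≈ 5.5052e+12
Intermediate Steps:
O(x) = (285 + x)/(87 - 104*x)
(3995066 + O(-766))*(432851 + 945154) = (3995066 + (-285 - 1*(-766))/(-87 + 104*(-766)))*(432851 + 945154) = (3995066 + (-285 + 766)/(-87 - 79664))*1378005 = (3995066 + 481/(-79751))*1378005 = (3995066 - 1/79751*481)*1378005 = (3995066 - 481/79751)*1378005 = (318610508085/79751)*1378005 = 439046873193670425/79751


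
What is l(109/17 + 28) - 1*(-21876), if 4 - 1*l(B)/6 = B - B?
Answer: 21900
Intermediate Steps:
l(B) = 24 (l(B) = 24 - 6*(B - B) = 24 - 6*0 = 24 + 0 = 24)
l(109/17 + 28) - 1*(-21876) = 24 - 1*(-21876) = 24 + 21876 = 21900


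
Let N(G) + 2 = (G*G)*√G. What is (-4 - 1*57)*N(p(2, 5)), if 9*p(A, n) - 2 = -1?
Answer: 29585/243 ≈ 121.75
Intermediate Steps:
p(A, n) = ⅑ (p(A, n) = 2/9 + (⅑)*(-1) = 2/9 - ⅑ = ⅑)
N(G) = -2 + G^(5/2) (N(G) = -2 + (G*G)*√G = -2 + G²*√G = -2 + G^(5/2))
(-4 - 1*57)*N(p(2, 5)) = (-4 - 1*57)*(-2 + (⅑)^(5/2)) = (-4 - 57)*(-2 + 1/243) = -61*(-485/243) = 29585/243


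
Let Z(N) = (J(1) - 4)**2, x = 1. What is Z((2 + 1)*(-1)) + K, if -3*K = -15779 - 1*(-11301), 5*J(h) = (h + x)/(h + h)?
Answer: 113033/75 ≈ 1507.1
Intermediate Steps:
J(h) = (1 + h)/(10*h) (J(h) = ((h + 1)/(h + h))/5 = ((1 + h)/((2*h)))/5 = ((1 + h)*(1/(2*h)))/5 = ((1 + h)/(2*h))/5 = (1 + h)/(10*h))
Z(N) = 361/25 (Z(N) = ((1/10)*(1 + 1)/1 - 4)**2 = ((1/10)*1*2 - 4)**2 = (1/5 - 4)**2 = (-19/5)**2 = 361/25)
K = 4478/3 (K = -(-15779 - 1*(-11301))/3 = -(-15779 + 11301)/3 = -1/3*(-4478) = 4478/3 ≈ 1492.7)
Z((2 + 1)*(-1)) + K = 361/25 + 4478/3 = 113033/75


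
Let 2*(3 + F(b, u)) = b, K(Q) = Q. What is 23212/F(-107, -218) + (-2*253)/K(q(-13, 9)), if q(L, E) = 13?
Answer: -660690/1469 ≈ -449.75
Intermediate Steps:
F(b, u) = -3 + b/2
23212/F(-107, -218) + (-2*253)/K(q(-13, 9)) = 23212/(-3 + (½)*(-107)) - 2*253/13 = 23212/(-3 - 107/2) - 506*1/13 = 23212/(-113/2) - 506/13 = 23212*(-2/113) - 506/13 = -46424/113 - 506/13 = -660690/1469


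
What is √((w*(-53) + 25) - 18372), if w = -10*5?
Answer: I*√15697 ≈ 125.29*I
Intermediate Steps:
w = -50
√((w*(-53) + 25) - 18372) = √((-50*(-53) + 25) - 18372) = √((2650 + 25) - 18372) = √(2675 - 18372) = √(-15697) = I*√15697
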